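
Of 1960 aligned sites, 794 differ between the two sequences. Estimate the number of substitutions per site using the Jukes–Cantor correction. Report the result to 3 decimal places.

0.583

p = 794/1960 ≈ 0.405102.
d = −(3/4) ln(1 − 4p/3) = −0.75 ln(1 − 0.540136) = −0.75 ln(0.459864)
  = −0.75 × (-0.776824) = 0.582618 substitutions/site.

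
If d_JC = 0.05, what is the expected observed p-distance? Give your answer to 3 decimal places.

p = (3/4)(1 − e^(−4d/3)) = 0.75 × (1 − e^(-0.066667)) = 0.75 × (1 − 0.935507) = 0.048370.

0.048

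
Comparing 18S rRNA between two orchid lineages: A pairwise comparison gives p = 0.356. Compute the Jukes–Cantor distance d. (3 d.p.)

d = −(3/4) ln(1 − 4p/3) = −0.75 ln(1 − 0.474667) = −0.75 ln(0.525333)
  = −0.75 × (-0.643723) = 0.482792 substitutions/site.

0.483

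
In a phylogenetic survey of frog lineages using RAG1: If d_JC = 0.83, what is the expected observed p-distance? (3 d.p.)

p = (3/4)(1 − e^(−4d/3)) = 0.75 × (1 − e^(-1.106667)) = 0.75 × (1 − 0.330659) = 0.502006.

0.502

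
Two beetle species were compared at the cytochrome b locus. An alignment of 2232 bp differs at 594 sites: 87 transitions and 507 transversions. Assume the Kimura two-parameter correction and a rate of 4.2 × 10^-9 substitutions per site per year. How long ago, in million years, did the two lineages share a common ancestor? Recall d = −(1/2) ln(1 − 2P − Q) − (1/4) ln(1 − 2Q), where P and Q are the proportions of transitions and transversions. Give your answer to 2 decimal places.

P = 87/2232 ≈ 0.038978 and Q = 507/2232 ≈ 0.227151.
Under the Kimura two-parameter model, d = −½ ln(1 − 2P − Q) − ¼ ln(1 − 2Q).
1 − 2P − Q = 0.694893, giving −½ ln(0.694893) = 0.181999.
1 − 2Q = 0.545698, giving −¼ ln(0.545698) = 0.151422.
d = 0.181999 + 0.151422 = 0.333421.
Under a molecular clock d = 2μt, so t = d/(2μ) = 0.333421 / (2 × 4.2 × 10^-9) = 39.69 million years.

39.69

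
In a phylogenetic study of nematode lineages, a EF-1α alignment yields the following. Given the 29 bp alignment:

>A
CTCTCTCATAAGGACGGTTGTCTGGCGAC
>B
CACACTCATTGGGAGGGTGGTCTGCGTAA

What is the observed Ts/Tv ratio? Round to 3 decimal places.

0.111

Transitions are A↔G and C↔T; transversions are all other mismatches.
Transitions: 1. Transversions: 9.
R = 1/9 = 0.111111… ≈ 0.111 (to 3 d.p.).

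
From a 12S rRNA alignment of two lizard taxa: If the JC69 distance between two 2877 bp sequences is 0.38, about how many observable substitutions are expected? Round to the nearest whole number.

Invert JC69: p = (3/4)(1 − e^(−4d/3)) = 0.75 × (1 − e^(-0.506667)) = 0.75 × (1 − 0.602500) = 0.298125.
Expected differing sites = pL ≈ 0.298125 × 2877 = 857.705625 ≈ 858.

858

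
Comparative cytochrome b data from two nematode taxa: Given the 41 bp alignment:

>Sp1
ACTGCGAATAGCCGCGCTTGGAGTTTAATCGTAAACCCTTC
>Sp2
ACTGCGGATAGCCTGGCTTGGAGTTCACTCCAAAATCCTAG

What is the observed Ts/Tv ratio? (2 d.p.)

0.43

Transitions are A↔G and C↔T; transversions are all other mismatches.
Transitions: 3. Transversions: 7.
R = 3/7 = 0.428571… ≈ 0.43 (to 2 d.p.).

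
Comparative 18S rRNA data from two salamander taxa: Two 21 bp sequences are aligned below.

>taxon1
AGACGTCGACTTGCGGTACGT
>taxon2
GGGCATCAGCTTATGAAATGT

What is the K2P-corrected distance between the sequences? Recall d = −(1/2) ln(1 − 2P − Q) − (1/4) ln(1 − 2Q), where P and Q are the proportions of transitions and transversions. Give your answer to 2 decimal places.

1.20

Of 21 sites, 9 differences are transitions and 1 are transversions, so P = 9/21 ≈ 0.428571 and Q = 1/21 ≈ 0.047619.
Under the Kimura two-parameter model, d = −½ ln(1 − 2P − Q) − ¼ ln(1 − 2Q).
1 − 2P − Q = 0.095239, giving −½ ln(0.095239) = 1.175683.
1 − 2Q = 0.904762, giving −¼ ln(0.904762) = 0.025021.
d = 1.175683 + 0.025021 = 1.200704.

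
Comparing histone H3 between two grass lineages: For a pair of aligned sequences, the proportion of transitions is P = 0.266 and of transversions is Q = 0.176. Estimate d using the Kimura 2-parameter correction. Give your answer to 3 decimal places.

Under the Kimura two-parameter model, d = −½ ln(1 − 2P − Q) − ¼ ln(1 − 2Q).
1 − 2P − Q = 0.292, giving −½ ln(0.292) = 0.615501.
1 − 2Q = 0.648, giving −¼ ln(0.648) = 0.108466.
d = 0.615501 + 0.108466 = 0.723967.

0.724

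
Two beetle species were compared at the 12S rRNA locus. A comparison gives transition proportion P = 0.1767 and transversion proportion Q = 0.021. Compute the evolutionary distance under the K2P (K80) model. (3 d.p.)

0.245

Under the Kimura two-parameter model, d = −½ ln(1 − 2P − Q) − ¼ ln(1 − 2Q).
1 − 2P − Q = 0.6256, giving −½ ln(0.6256) = 0.234522.
1 − 2Q = 0.958, giving −¼ ln(0.958) = 0.010727.
d = 0.234522 + 0.010727 = 0.245249.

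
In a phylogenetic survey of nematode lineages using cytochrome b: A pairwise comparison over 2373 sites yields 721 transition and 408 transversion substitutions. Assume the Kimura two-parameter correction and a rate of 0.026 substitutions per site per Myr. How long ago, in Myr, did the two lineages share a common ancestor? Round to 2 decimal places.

16.57

P = 721/2373 ≈ 0.303835 and Q = 408/2373 ≈ 0.171934.
Under the Kimura two-parameter model, d = −½ ln(1 − 2P − Q) − ¼ ln(1 − 2Q).
1 − 2P − Q = 0.220396, giving −½ ln(0.220396) = 0.756165.
1 − 2Q = 0.656132, giving −¼ ln(0.656132) = 0.105348.
d = 0.756165 + 0.105348 = 0.861513.
Under a molecular clock d = 2μt, so t = d/(2μ) = 0.861513 / (2 × 0.026) = 16.57 Myr.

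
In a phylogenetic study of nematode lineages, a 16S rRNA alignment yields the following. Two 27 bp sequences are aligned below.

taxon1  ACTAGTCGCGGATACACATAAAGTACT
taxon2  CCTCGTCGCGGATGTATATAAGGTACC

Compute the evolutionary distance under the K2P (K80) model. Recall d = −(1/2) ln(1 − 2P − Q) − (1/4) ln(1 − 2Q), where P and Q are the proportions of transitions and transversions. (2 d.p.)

Of 27 sites, 5 differences are transitions and 2 are transversions, so P = 5/27 ≈ 0.185185 and Q = 2/27 ≈ 0.074074.
Under the Kimura two-parameter model, d = −½ ln(1 − 2P − Q) − ¼ ln(1 − 2Q).
1 − 2P − Q = 0.555556, giving −½ ln(0.555556) = 0.293893.
1 − 2Q = 0.851852, giving −¼ ln(0.851852) = 0.040086.
d = 0.293893 + 0.040086 = 0.333979.

0.33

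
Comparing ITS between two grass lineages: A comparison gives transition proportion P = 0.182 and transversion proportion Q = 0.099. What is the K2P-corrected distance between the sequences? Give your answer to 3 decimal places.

0.366

Under the Kimura two-parameter model, d = −½ ln(1 − 2P − Q) − ¼ ln(1 − 2Q).
1 − 2P − Q = 0.537, giving −½ ln(0.537) = 0.310879.
1 − 2Q = 0.802, giving −¼ ln(0.802) = 0.055162.
d = 0.310879 + 0.055162 = 0.366041.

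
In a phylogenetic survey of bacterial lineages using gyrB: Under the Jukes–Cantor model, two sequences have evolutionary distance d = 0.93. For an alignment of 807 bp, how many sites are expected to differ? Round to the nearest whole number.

430

Invert JC69: p = (3/4)(1 − e^(−4d/3)) = 0.75 × (1 − e^(-1.24)) = 0.75 × (1 − 0.289384) = 0.532962.
Expected differing sites = pL ≈ 0.532962 × 807 = 430.100334 ≈ 430.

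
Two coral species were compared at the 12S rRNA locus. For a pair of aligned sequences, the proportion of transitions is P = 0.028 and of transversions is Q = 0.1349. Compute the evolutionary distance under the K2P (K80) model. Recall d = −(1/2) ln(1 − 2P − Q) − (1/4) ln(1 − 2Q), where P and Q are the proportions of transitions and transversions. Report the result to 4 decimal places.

0.1845

Under the Kimura two-parameter model, d = −½ ln(1 − 2P − Q) − ¼ ln(1 − 2Q).
1 − 2P − Q = 0.8091, giving −½ ln(0.8091) = 0.105916.
1 − 2Q = 0.7302, giving −¼ ln(0.7302) = 0.078609.
d = 0.105916 + 0.078609 = 0.184525.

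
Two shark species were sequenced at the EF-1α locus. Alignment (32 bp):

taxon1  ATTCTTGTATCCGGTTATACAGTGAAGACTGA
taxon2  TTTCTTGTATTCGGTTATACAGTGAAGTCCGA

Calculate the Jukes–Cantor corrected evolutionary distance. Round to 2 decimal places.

The sequences differ at 4 of 32 sites (1, 11, 28, 30), so p = 4/32 = 0.125.
d = −(3/4) ln(1 − 4p/3) = −0.75 ln(1 − 0.166667) = −0.75 ln(0.833333)
  = −0.75 × (-0.182322) = 0.136742 substitutions/site.

0.14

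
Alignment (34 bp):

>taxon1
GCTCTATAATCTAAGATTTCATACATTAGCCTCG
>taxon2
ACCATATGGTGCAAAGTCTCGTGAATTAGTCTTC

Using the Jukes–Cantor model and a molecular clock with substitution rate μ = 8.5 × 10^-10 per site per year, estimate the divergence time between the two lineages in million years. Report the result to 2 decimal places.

The sequences differ at 16 of 34 sites, so p = 16/34 ≈ 0.470588.
d = −(3/4) ln(1 − 4p/3) = −0.75 ln(1 − 0.627451) = −0.75 ln(0.372549)
  = −0.75 × (-0.987387) = 0.740540 substitutions/site.
Under a molecular clock d = 2μt, so t = d/(2μ) = 0.740540 / (2 × 8.5 × 10^-10) = 435.61 million years.

435.61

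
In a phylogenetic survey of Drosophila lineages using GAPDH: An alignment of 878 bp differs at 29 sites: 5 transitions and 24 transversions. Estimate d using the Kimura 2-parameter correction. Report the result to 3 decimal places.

P = 5/878 ≈ 0.005695 and Q = 24/878 ≈ 0.027335.
Under the Kimura two-parameter model, d = −½ ln(1 − 2P − Q) − ¼ ln(1 − 2Q).
1 − 2P − Q = 0.961275, giving −½ ln(0.961275) = 0.019747.
1 − 2Q = 0.94533, giving −¼ ln(0.94533) = 0.014055.
d = 0.019747 + 0.014055 = 0.033802.

0.034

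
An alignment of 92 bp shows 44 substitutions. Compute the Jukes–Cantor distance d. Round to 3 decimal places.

p = 44/92 ≈ 0.478261.
d = −(3/4) ln(1 − 4p/3) = −0.75 ln(1 − 0.637681) = −0.75 ln(0.362319)
  = −0.75 × (-1.015230) = 0.761423 substitutions/site.

0.761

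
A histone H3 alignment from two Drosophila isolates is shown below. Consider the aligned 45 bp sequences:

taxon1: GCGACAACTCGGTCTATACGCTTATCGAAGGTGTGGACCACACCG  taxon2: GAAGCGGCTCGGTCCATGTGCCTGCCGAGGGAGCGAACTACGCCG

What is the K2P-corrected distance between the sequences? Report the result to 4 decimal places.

Of 45 sites, 15 differences are transitions and 2 are transversions, so P = 15/45 ≈ 0.333333 and Q = 2/45 ≈ 0.044444.
Under the Kimura two-parameter model, d = −½ ln(1 − 2P − Q) − ¼ ln(1 − 2Q).
1 − 2P − Q = 0.28889, giving −½ ln(0.28889) = 0.620855.
1 − 2Q = 0.911112, giving −¼ ln(0.911112) = 0.023272.
d = 0.620855 + 0.023272 = 0.644127.

0.6441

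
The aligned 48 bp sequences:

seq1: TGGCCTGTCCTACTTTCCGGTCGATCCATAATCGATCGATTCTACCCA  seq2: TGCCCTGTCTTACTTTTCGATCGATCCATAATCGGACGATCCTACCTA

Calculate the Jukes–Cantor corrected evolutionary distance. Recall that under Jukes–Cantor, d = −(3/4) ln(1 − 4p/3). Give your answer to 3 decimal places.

The sequences differ at 8 of 48 sites (3, 10, 17, 20, 35, 36, 41, 47), so p = 8/48 ≈ 0.166667.
d = −(3/4) ln(1 − 4p/3) = −0.75 ln(1 − 0.222223) = −0.75 ln(0.777777)
  = −0.75 × (-0.251315) = 0.188486 substitutions/site.

0.188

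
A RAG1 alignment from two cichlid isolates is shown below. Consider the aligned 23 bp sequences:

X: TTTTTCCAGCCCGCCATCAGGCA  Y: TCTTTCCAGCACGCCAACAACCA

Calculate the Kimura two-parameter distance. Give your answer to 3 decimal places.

Of 23 sites, 2 differences are transitions and 3 are transversions, so P = 2/23 ≈ 0.086957 and Q = 3/23 ≈ 0.130435.
Under the Kimura two-parameter model, d = −½ ln(1 − 2P − Q) − ¼ ln(1 − 2Q).
1 − 2P − Q = 0.695651, giving −½ ln(0.695651) = 0.181454.
1 − 2Q = 0.73913, giving −¼ ln(0.73913) = 0.075570.
d = 0.181454 + 0.075570 = 0.257024.

0.257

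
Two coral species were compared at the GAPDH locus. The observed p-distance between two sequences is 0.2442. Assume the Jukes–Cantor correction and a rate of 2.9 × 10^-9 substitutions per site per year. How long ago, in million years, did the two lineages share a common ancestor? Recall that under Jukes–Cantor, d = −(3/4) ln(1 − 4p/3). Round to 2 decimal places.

50.94

d = −(3/4) ln(1 − 4p/3) = −0.75 ln(1 − 0.3256) = −0.75 ln(0.6744)
  = −0.75 × (-0.393932) = 0.295449 substitutions/site.
Under a molecular clock d = 2μt, so t = d/(2μ) = 0.295449 / (2 × 2.9 × 10^-9) = 50.94 million years.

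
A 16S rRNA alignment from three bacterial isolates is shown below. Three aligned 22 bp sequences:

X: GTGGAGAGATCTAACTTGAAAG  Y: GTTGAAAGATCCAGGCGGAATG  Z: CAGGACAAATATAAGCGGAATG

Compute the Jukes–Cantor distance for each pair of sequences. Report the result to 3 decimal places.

d(X,Y) = 0.497, d(X,Z) = 0.591, d(Y,Z) = 0.497

X–Y: 8/22 sites differ → p ≈ 0.363636, d = −0.75 ln(1 − 0.484848) = 0.497470 ≈ 0.497.
X–Z: 9/22 sites differ → p ≈ 0.409091, d = −0.75 ln(1 − 0.545455) = 0.591344 ≈ 0.591.
Y–Z: 8/22 sites differ → p ≈ 0.363636, d = −0.75 ln(1 − 0.484848) = 0.497470 ≈ 0.497.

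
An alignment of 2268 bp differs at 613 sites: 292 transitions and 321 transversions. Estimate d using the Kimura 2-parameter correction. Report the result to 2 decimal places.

P = 292/2268 ≈ 0.128748 and Q = 321/2268 ≈ 0.141534.
Under the Kimura two-parameter model, d = −½ ln(1 − 2P − Q) − ¼ ln(1 − 2Q).
1 − 2P − Q = 0.60097, giving −½ ln(0.60097) = 0.254605.
1 − 2Q = 0.716932, giving −¼ ln(0.716932) = 0.083194.
d = 0.254605 + 0.083194 = 0.337799.

0.34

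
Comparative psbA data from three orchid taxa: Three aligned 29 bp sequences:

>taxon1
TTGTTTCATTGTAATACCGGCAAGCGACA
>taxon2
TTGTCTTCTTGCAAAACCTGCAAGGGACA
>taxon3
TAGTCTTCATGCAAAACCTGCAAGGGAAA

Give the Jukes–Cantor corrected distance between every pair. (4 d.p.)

taxon1–taxon2: 7/29 sites differ → p ≈ 0.241379, d = −0.75 ln(1 − 0.321839) = 0.291278 ≈ 0.2913.
taxon1–taxon3: 10/29 sites differ → p ≈ 0.344828, d = −0.75 ln(1 − 0.459771) = 0.461822 ≈ 0.4618.
taxon2–taxon3: 3/29 sites differ → p ≈ 0.103448, d = −0.75 ln(1 − 0.137931) = 0.111315 ≈ 0.1113.

d(taxon1,taxon2) = 0.2913, d(taxon1,taxon3) = 0.4618, d(taxon2,taxon3) = 0.1113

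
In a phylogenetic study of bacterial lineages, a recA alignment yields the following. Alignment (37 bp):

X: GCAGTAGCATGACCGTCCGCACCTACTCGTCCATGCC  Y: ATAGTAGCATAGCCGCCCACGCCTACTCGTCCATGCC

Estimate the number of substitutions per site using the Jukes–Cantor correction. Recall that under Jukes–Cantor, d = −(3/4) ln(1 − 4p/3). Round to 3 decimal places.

0.218

The sequences differ at 7 of 37 sites (1, 2, 11, 12, 16, 19, 21), so p = 7/37 ≈ 0.189189.
d = −(3/4) ln(1 − 4p/3) = −0.75 ln(1 − 0.252252) = −0.75 ln(0.747748)
  = −0.75 × (-0.290689) = 0.218017 substitutions/site.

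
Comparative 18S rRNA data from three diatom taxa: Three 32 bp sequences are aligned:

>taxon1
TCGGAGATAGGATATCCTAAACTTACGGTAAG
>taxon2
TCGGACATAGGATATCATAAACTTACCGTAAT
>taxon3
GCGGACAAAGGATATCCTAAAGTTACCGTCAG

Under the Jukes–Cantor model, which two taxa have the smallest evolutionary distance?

taxon1–taxon2: 4/32 differ, p = 0.125, d = 0.137.
taxon1–taxon3: 6/32 differ, p = 0.188, d = 0.216.
taxon2–taxon3: 6/32 differ, p = 0.188, d = 0.216.
The smallest distance is between taxon1 and taxon2.

taxon1 and taxon2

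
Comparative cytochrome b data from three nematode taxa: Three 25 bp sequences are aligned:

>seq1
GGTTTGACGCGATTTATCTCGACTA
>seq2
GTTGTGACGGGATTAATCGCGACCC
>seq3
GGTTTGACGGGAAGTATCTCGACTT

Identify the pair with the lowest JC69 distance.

seq1–seq2: 7/25 differ, p = 0.280, d = 0.351.
seq1–seq3: 4/25 differ, p = 0.160, d = 0.180.
seq2–seq3: 8/25 differ, p = 0.320, d = 0.417.
The smallest distance is between seq1 and seq3.

seq1 and seq3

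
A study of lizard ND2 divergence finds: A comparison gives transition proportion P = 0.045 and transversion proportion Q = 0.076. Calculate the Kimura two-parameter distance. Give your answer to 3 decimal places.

Under the Kimura two-parameter model, d = −½ ln(1 − 2P − Q) − ¼ ln(1 − 2Q).
1 − 2P − Q = 0.834, giving −½ ln(0.834) = 0.090761.
1 − 2Q = 0.848, giving −¼ ln(0.848) = 0.041219.
d = 0.090761 + 0.041219 = 0.131980.

0.132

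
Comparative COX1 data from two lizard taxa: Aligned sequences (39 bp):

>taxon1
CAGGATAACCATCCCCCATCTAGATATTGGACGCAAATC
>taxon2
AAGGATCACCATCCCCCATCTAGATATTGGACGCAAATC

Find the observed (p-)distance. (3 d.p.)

The sequences differ at 2 of 39 positions (sites 1, 7).
p = 2/39 = 0.051282… ≈ 0.051 (to 3 d.p.).

0.051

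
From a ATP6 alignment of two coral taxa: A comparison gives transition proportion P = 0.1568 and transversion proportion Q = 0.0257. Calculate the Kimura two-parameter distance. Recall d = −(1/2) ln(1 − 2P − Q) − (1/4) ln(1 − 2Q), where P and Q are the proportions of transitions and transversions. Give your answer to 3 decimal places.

Under the Kimura two-parameter model, d = −½ ln(1 − 2P − Q) − ¼ ln(1 − 2Q).
1 − 2P − Q = 0.6607, giving −½ ln(0.6607) = 0.207228.
1 − 2Q = 0.9486, giving −¼ ln(0.9486) = 0.013192.
d = 0.207228 + 0.013192 = 0.220420.

0.220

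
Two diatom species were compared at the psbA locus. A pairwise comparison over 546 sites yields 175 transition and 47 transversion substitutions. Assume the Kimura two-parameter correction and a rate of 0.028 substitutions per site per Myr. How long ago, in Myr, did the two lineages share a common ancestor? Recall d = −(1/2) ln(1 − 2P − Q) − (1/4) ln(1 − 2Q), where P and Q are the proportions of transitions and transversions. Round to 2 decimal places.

P = 175/546 ≈ 0.320513 and Q = 47/546 ≈ 0.086081.
Under the Kimura two-parameter model, d = −½ ln(1 − 2P − Q) − ¼ ln(1 − 2Q).
1 − 2P − Q = 0.272893, giving −½ ln(0.272893) = 0.649338.
1 − 2Q = 0.827838, giving −¼ ln(0.827838) = 0.047234.
d = 0.649338 + 0.047234 = 0.696572.
Under a molecular clock d = 2μt, so t = d/(2μ) = 0.696572 / (2 × 0.028) = 12.44 Myr.

12.44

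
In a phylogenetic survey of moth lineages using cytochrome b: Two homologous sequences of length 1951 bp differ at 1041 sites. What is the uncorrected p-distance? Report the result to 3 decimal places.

p = 1041/1951 = 0.533572… ≈ 0.534 (to 3 d.p.).

0.534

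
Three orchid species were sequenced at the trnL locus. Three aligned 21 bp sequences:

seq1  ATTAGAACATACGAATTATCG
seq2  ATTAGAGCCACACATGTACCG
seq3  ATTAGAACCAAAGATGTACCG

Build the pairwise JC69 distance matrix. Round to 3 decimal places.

d(seq1,seq2) = 0.635, d(seq1,seq3) = 0.360, d(seq2,seq3) = 0.158

seq1–seq2: 9/21 sites differ → p ≈ 0.428571, d = −0.75 ln(1 − 0.571428) = 0.635472 ≈ 0.635.
seq1–seq3: 6/21 sites differ → p ≈ 0.285714, d = −0.75 ln(1 − 0.380952) = 0.359679 ≈ 0.360.
seq2–seq3: 3/21 sites differ → p ≈ 0.142857, d = −0.75 ln(1 − 0.190476) = 0.158482 ≈ 0.158.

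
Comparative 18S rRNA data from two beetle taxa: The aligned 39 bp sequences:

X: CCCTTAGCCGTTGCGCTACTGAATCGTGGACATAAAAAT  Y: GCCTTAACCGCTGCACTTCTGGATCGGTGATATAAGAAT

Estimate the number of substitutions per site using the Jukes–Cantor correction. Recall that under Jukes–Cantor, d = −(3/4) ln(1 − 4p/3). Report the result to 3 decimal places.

The sequences differ at 10 of 39 sites (1, 7, 11, 15, 18, 22, 27, 28, 31, 36), so p = 10/39 ≈ 0.25641.
d = −(3/4) ln(1 − 4p/3) = −0.75 ln(1 − 0.34188) = −0.75 ln(0.65812)
  = −0.75 × (-0.418368) = 0.313776 substitutions/site.

0.314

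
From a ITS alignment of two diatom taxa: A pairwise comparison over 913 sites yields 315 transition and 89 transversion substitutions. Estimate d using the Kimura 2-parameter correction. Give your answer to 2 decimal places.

0.83

P = 315/913 ≈ 0.345016 and Q = 89/913 ≈ 0.097481.
Under the Kimura two-parameter model, d = −½ ln(1 − 2P − Q) − ¼ ln(1 − 2Q).
1 − 2P − Q = 0.212487, giving −½ ln(0.212487) = 0.774437.
1 − 2Q = 0.805038, giving −¼ ln(0.805038) = 0.054216.
d = 0.774437 + 0.054216 = 0.828653.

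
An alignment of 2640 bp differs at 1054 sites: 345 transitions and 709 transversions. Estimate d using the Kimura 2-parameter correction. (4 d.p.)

0.5700

P = 345/2640 ≈ 0.130682 and Q = 709/2640 ≈ 0.268561.
Under the Kimura two-parameter model, d = −½ ln(1 − 2P − Q) − ¼ ln(1 − 2Q).
1 − 2P − Q = 0.470075, giving −½ ln(0.470075) = 0.377432.
1 − 2Q = 0.462878, giving −¼ ln(0.462878) = 0.192573.
d = 0.377432 + 0.192573 = 0.570005.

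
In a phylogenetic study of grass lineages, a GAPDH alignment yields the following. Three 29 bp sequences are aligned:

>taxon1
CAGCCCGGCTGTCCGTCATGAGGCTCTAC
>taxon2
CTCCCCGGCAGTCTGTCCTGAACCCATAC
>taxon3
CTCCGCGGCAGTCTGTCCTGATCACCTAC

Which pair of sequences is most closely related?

taxon1–taxon2: 9/29 differ, p = 0.310, d = 0.401.
taxon1–taxon3: 10/29 differ, p = 0.345, d = 0.462.
taxon2–taxon3: 4/29 differ, p = 0.138, d = 0.152.
The smallest distance is between taxon2 and taxon3.

taxon2 and taxon3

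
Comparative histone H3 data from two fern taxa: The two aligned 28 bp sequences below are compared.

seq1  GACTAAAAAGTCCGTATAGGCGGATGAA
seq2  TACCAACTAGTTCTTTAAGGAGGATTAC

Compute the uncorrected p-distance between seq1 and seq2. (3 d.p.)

0.393

The sequences differ at 11 of 28 positions.
p = 11/28 = 0.392857… ≈ 0.393 (to 3 d.p.).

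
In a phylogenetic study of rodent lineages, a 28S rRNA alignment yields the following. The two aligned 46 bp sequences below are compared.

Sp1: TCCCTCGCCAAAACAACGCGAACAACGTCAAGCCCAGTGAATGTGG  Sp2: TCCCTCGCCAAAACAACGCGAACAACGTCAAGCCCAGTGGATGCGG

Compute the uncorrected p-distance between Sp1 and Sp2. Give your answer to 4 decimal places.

The sequences differ at 2 of 46 positions (sites 40, 44).
p = 2/46 = 0.043478… ≈ 0.0435 (to 4 d.p.).

0.0435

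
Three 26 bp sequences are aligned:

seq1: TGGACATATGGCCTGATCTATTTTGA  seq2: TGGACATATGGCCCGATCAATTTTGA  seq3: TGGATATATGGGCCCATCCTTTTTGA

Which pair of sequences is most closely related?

seq1–seq2: 2/26 differ, p = 0.077, d = 0.081.
seq1–seq3: 6/26 differ, p = 0.231, d = 0.276.
seq2–seq3: 5/26 differ, p = 0.192, d = 0.222.
The smallest distance is between seq1 and seq2.

seq1 and seq2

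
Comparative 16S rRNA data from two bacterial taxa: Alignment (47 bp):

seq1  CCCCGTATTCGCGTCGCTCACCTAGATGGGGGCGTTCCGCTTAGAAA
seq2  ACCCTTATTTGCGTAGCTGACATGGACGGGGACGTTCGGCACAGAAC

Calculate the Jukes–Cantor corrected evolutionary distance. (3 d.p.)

0.345

The sequences differ at 13 of 47 sites, so p = 13/47 ≈ 0.276596.
d = −(3/4) ln(1 − 4p/3) = −0.75 ln(1 − 0.368795) = −0.75 ln(0.631205)
  = −0.75 × (-0.460125) = 0.345094 substitutions/site.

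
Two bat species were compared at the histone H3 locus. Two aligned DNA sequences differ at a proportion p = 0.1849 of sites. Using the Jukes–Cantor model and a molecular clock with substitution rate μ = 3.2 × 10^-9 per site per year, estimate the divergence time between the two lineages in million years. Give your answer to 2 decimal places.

d = −(3/4) ln(1 − 4p/3) = −0.75 ln(1 − 0.246533) = −0.75 ln(0.753467)
  = −0.75 × (-0.283070) = 0.212303 substitutions/site.
Under a molecular clock d = 2μt, so t = d/(2μ) = 0.212303 / (2 × 3.2 × 10^-9) = 33.17 million years.

33.17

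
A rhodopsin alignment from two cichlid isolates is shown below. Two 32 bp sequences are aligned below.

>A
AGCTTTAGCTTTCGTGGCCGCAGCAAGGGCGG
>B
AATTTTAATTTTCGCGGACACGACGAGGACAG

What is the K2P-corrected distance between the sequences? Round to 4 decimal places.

0.6504

Of 32 sites, 11 differences are transitions and 1 are transversions, so P = 11/32 = 0.34375 and Q = 1/32 = 0.03125.
Under the Kimura two-parameter model, d = −½ ln(1 − 2P − Q) − ¼ ln(1 − 2Q).
1 − 2P − Q = 0.28125, giving −½ ln(0.28125) = 0.634256.
1 − 2Q = 0.9375, giving −¼ ln(0.9375) = 0.016135.
d = 0.634256 + 0.016135 = 0.650391.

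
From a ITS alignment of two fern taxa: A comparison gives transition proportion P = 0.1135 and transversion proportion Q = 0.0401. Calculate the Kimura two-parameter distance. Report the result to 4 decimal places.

Under the Kimura two-parameter model, d = −½ ln(1 − 2P − Q) − ¼ ln(1 − 2Q).
1 − 2P − Q = 0.7329, giving −½ ln(0.7329) = 0.155373.
1 − 2Q = 0.9198, giving −¼ ln(0.9198) = 0.020900.
d = 0.155373 + 0.020900 = 0.176273.

0.1763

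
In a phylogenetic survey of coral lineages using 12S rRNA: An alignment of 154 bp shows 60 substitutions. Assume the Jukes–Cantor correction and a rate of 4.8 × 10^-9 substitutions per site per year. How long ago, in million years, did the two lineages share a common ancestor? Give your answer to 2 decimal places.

p = 60/154 ≈ 0.38961.
d = −(3/4) ln(1 − 4p/3) = −0.75 ln(1 − 0.51948) = −0.75 ln(0.48052)
  = −0.75 × (-0.732886) = 0.549665 substitutions/site.
Under a molecular clock d = 2μt, so t = d/(2μ) = 0.549665 / (2 × 4.8 × 10^-9) = 57.26 million years.

57.26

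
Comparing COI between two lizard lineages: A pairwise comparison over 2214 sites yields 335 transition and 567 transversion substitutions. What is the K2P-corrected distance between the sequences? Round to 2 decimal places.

0.59

P = 335/2214 ≈ 0.15131 and Q = 567/2214 ≈ 0.256098.
Under the Kimura two-parameter model, d = −½ ln(1 − 2P − Q) − ¼ ln(1 − 2Q).
1 − 2P − Q = 0.441282, giving −½ ln(0.441282) = 0.409036.
1 − 2Q = 0.487804, giving −¼ ln(0.487804) = 0.179460.
d = 0.409036 + 0.179460 = 0.588496.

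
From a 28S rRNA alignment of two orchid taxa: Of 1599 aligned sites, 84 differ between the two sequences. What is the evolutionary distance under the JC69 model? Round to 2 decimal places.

0.05

p = 84/1599 ≈ 0.052533.
d = −(3/4) ln(1 − 4p/3) = −0.75 ln(1 − 0.070044) = −0.75 ln(0.929956)
  = −0.75 × (-0.072618) = 0.054464 substitutions/site.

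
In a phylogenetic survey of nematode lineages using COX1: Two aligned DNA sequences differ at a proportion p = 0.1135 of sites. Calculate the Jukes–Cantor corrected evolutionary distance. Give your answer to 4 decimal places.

d = −(3/4) ln(1 − 4p/3) = −0.75 ln(1 − 0.151333) = −0.75 ln(0.848667)
  = −0.75 × (-0.164088) = 0.123066 substitutions/site.

0.1231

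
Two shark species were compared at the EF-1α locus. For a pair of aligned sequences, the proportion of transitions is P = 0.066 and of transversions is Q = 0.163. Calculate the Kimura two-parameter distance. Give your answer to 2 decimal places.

Under the Kimura two-parameter model, d = −½ ln(1 − 2P − Q) − ¼ ln(1 − 2Q).
1 − 2P − Q = 0.705, giving −½ ln(0.705) = 0.174779.
1 − 2Q = 0.674, giving −¼ ln(0.674) = 0.098631.
d = 0.174779 + 0.098631 = 0.273410.

0.27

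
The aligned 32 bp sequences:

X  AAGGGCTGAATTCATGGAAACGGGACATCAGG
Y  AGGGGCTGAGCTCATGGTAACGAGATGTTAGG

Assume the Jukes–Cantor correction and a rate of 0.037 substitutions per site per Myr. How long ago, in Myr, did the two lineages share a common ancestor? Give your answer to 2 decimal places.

4.11

The sequences differ at 8 of 32 sites (2, 10, 11, 18, 23, 26, 27, 29), so p = 8/32 = 0.25.
d = −(3/4) ln(1 − 4p/3) = −0.75 ln(1 − 0.333333) = −0.75 ln(0.666667)
  = −0.75 × (-0.405465) = 0.304099 substitutions/site.
Under a molecular clock d = 2μt, so t = d/(2μ) = 0.304099 / (2 × 0.037) = 4.11 Myr.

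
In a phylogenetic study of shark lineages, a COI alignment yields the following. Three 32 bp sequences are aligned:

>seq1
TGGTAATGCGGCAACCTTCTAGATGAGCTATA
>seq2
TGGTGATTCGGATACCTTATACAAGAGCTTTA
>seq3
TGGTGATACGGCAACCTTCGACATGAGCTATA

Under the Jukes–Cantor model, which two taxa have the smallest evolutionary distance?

seq1–seq2: 8/32 differ, p = 0.250, d = 0.304.
seq1–seq3: 4/32 differ, p = 0.125, d = 0.137.
seq2–seq3: 7/32 differ, p = 0.219, d = 0.259.
The smallest distance is between seq1 and seq3.

seq1 and seq3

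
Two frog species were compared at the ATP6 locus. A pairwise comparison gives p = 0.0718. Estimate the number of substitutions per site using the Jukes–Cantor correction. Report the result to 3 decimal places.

d = −(3/4) ln(1 − 4p/3) = −0.75 ln(1 − 0.095733) = −0.75 ln(0.904267)
  = −0.75 × (-0.100631) = 0.075473 substitutions/site.

0.075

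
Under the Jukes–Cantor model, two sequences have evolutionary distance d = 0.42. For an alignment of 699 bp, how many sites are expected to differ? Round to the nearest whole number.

225

Invert JC69: p = (3/4)(1 − e^(−4d/3)) = 0.75 × (1 − e^(-0.56)) = 0.75 × (1 − 0.571209) = 0.321593.
Expected differing sites = pL ≈ 0.321593 × 699 = 224.793507 ≈ 225.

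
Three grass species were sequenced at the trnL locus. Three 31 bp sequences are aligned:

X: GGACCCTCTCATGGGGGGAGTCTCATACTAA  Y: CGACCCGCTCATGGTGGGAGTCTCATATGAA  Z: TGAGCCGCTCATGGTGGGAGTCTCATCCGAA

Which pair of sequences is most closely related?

Y and Z

X–Y: 5/31 differ, p = 0.161, d = 0.182.
X–Z: 6/31 differ, p = 0.194, d = 0.224.
Y–Z: 4/31 differ, p = 0.129, d = 0.142.
The smallest distance is between Y and Z.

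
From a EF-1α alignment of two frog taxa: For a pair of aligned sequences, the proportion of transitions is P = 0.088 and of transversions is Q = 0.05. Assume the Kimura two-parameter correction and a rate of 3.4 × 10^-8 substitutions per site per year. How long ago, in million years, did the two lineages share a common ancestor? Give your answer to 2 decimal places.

Under the Kimura two-parameter model, d = −½ ln(1 − 2P − Q) − ¼ ln(1 − 2Q).
1 − 2P − Q = 0.774, giving −½ ln(0.774) = 0.128092.
1 − 2Q = 0.9, giving −¼ ln(0.9) = 0.026340.
d = 0.128092 + 0.026340 = 0.154432.
Under a molecular clock d = 2μt, so t = d/(2μ) = 0.154432 / (2 × 3.4 × 10^-8) = 2.27 million years.

2.27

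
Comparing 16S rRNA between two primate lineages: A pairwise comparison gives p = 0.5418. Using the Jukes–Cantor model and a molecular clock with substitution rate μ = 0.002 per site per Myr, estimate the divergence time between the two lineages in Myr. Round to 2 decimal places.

240.30

d = −(3/4) ln(1 − 4p/3) = −0.75 ln(1 − 0.7224) = −0.75 ln(0.2776)
  = −0.75 × (-1.281574) = 0.961181 substitutions/site.
Under a molecular clock d = 2μt, so t = d/(2μ) = 0.961181 / (2 × 0.002) = 240.30 Myr.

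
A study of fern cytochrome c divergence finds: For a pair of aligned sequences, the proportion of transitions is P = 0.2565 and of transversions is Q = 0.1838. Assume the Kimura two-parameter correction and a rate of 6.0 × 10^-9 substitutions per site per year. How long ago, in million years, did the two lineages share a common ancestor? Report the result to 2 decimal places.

Under the Kimura two-parameter model, d = −½ ln(1 − 2P − Q) − ¼ ln(1 − 2Q).
1 − 2P − Q = 0.3032, giving −½ ln(0.3032) = 0.596681.
1 − 2Q = 0.6324, giving −¼ ln(0.6324) = 0.114558.
d = 0.596681 + 0.114558 = 0.711239.
Under a molecular clock d = 2μt, so t = d/(2μ) = 0.711239 / (2 × 6.0 × 10^-9) = 59.27 million years.

59.27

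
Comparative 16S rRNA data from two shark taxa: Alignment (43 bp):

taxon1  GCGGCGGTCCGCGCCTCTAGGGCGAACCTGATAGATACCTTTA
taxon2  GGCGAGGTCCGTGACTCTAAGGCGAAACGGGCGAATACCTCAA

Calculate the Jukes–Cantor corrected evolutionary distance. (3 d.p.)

0.427

The sequences differ at 14 of 43 sites, so p = 14/43 ≈ 0.325581.
d = −(3/4) ln(1 − 4p/3) = −0.75 ln(1 − 0.434108) = −0.75 ln(0.565892)
  = −0.75 × (-0.569352) = 0.427014 substitutions/site.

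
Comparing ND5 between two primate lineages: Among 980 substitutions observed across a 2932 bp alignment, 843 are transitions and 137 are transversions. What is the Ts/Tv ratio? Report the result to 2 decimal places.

6.15

R = 843/137 = 6.153284… ≈ 6.15 (to 2 d.p.).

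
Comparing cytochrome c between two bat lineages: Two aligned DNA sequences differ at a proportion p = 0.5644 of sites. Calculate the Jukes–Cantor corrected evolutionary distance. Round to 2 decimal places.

1.05

d = −(3/4) ln(1 − 4p/3) = −0.75 ln(1 − 0.752533) = −0.75 ln(0.247467)
  = −0.75 × (-1.396478) = 1.047359 substitutions/site.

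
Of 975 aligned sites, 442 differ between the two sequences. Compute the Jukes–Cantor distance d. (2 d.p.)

p = 442/975 ≈ 0.453333.
d = −(3/4) ln(1 − 4p/3) = −0.75 ln(1 − 0.604444) = −0.75 ln(0.395556)
  = −0.75 × (-0.927463) = 0.695597 substitutions/site.

0.70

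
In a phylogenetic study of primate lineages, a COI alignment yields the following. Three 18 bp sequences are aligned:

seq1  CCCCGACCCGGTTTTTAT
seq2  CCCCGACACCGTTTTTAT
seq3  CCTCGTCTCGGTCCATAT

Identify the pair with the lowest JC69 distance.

seq1–seq2: 2/18 differ, p = 0.111, d = 0.120.
seq1–seq3: 6/18 differ, p = 0.333, d = 0.441.
seq2–seq3: 7/18 differ, p = 0.389, d = 0.548.
The smallest distance is between seq1 and seq2.

seq1 and seq2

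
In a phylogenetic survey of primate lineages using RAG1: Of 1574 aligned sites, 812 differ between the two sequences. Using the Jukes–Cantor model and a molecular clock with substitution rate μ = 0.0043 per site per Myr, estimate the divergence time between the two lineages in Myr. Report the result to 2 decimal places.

p = 812/1574 ≈ 0.515883.
d = −(3/4) ln(1 − 4p/3) = −0.75 ln(1 − 0.687844) = −0.75 ln(0.312156)
  = −0.75 × (-1.164252) = 0.873189 substitutions/site.
Under a molecular clock d = 2μt, so t = d/(2μ) = 0.873189 / (2 × 0.0043) = 101.53 Myr.

101.53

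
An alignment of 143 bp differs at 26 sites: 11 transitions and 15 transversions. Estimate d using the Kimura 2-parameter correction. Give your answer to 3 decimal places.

P = 11/143 ≈ 0.076923 and Q = 15/143 ≈ 0.104895.
Under the Kimura two-parameter model, d = −½ ln(1 − 2P − Q) − ¼ ln(1 − 2Q).
1 − 2P − Q = 0.741259, giving −½ ln(0.741259) = 0.149703.
1 − 2Q = 0.79021, giving −¼ ln(0.79021) = 0.058864.
d = 0.149703 + 0.058864 = 0.208567.

0.209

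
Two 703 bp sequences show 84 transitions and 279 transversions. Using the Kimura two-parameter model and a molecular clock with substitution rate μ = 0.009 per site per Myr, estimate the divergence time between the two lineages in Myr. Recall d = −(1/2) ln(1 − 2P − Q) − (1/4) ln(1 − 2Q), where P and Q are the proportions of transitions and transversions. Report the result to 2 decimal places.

49.99

P = 84/703 ≈ 0.119488 and Q = 279/703 ≈ 0.396871.
Under the Kimura two-parameter model, d = −½ ln(1 − 2P − Q) − ¼ ln(1 − 2Q).
1 − 2P − Q = 0.364153, giving −½ ln(0.364153) = 0.505091.
1 − 2Q = 0.206258, giving −¼ ln(0.206258) = 0.394657.
d = 0.505091 + 0.394657 = 0.899748.
Under a molecular clock d = 2μt, so t = d/(2μ) = 0.899748 / (2 × 0.009) = 49.99 Myr.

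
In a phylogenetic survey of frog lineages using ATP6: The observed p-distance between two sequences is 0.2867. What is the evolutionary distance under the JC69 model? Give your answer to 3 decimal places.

d = −(3/4) ln(1 − 4p/3) = −0.75 ln(1 − 0.382267) = −0.75 ln(0.617733)
  = −0.75 × (-0.481699) = 0.361274 substitutions/site.

0.361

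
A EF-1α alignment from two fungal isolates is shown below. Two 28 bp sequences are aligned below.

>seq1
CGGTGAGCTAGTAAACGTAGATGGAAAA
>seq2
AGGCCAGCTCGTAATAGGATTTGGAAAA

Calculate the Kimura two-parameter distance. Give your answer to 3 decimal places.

Of 28 sites, 1 differences are transitions and 8 are transversions, so P = 1/28 ≈ 0.035714 and Q = 8/28 ≈ 0.285714.
Under the Kimura two-parameter model, d = −½ ln(1 − 2P − Q) − ¼ ln(1 − 2Q).
1 − 2P − Q = 0.642858, giving −½ ln(0.642858) = 0.220916.
1 − 2Q = 0.428572, giving −¼ ln(0.428572) = 0.211824.
d = 0.220916 + 0.211824 = 0.432740.

0.433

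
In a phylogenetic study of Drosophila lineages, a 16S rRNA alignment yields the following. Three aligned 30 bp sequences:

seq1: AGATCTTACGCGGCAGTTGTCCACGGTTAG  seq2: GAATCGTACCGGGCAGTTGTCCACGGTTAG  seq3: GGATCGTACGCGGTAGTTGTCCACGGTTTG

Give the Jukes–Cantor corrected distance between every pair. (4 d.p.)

d(seq1,seq2) = 0.1885, d(seq1,seq3) = 0.1468, d(seq2,seq3) = 0.1885

seq1–seq2: 5/30 sites differ → p ≈ 0.166667, d = −0.75 ln(1 − 0.222223) = 0.188487 ≈ 0.1885.
seq1–seq3: 4/30 sites differ → p ≈ 0.133333, d = −0.75 ln(1 − 0.177777) = 0.146808 ≈ 0.1468.
seq2–seq3: 5/30 sites differ → p ≈ 0.166667, d = −0.75 ln(1 − 0.222223) = 0.188487 ≈ 0.1885.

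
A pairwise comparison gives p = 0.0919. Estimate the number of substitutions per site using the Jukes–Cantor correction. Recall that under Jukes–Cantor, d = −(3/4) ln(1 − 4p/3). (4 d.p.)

0.0980

d = −(3/4) ln(1 − 4p/3) = −0.75 ln(1 − 0.122533) = −0.75 ln(0.877467)
  = −0.75 × (-0.130716) = 0.098037 substitutions/site.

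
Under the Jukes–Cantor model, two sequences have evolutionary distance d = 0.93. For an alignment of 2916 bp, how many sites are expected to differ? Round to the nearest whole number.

1554

Invert JC69: p = (3/4)(1 − e^(−4d/3)) = 0.75 × (1 − e^(-1.24)) = 0.75 × (1 − 0.289384) = 0.532962.
Expected differing sites = pL ≈ 0.532962 × 2916 = 1554.117192 ≈ 1554.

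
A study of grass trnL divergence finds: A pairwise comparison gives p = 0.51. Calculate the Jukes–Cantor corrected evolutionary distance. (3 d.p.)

d = −(3/4) ln(1 − 4p/3) = −0.75 ln(1 − 0.68) = −0.75 ln(0.32)
  = −0.75 × (-1.139434) = 0.854576 substitutions/site.

0.855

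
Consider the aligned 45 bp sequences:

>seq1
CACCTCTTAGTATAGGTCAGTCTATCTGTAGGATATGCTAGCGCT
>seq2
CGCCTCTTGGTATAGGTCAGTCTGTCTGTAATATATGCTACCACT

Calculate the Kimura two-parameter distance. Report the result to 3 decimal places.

0.178

Of 45 sites, 5 differences are transitions and 2 are transversions, so P = 5/45 ≈ 0.111111 and Q = 2/45 ≈ 0.044444.
Under the Kimura two-parameter model, d = −½ ln(1 − 2P − Q) − ¼ ln(1 − 2Q).
1 − 2P − Q = 0.733334, giving −½ ln(0.733334) = 0.155077.
1 − 2Q = 0.911112, giving −¼ ln(0.911112) = 0.023272.
d = 0.155077 + 0.023272 = 0.178349.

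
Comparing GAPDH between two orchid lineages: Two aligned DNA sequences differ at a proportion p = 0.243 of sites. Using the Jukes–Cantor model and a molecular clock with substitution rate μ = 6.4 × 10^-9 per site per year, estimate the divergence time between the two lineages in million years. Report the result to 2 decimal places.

22.94

d = −(3/4) ln(1 − 4p/3) = −0.75 ln(1 − 0.324) = −0.75 ln(0.676)
  = −0.75 × (-0.391562) = 0.293672 substitutions/site.
Under a molecular clock d = 2μt, so t = d/(2μ) = 0.293672 / (2 × 6.4 × 10^-9) = 22.94 million years.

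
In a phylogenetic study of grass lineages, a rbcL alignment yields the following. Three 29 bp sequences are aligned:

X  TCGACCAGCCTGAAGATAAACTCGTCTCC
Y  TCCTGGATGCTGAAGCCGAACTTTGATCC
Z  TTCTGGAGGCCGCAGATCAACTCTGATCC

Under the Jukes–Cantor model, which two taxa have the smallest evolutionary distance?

Y and Z

X–Y: 13/29 differ, p = 0.448, d = 0.683.
X–Z: 12/29 differ, p = 0.414, d = 0.602.
Y–Z: 8/29 differ, p = 0.276, d = 0.344.
The smallest distance is between Y and Z.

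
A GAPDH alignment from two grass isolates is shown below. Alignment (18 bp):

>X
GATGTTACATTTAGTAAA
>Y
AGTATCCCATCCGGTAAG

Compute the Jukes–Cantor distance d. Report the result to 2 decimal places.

0.82

The sequences differ at 9 of 18 sites (1, 2, 4, 6, 7, 11, 12, 13, 18), so p = 9/18 = 0.5.
d = −(3/4) ln(1 − 4p/3) = −0.75 ln(1 − 0.666667) = −0.75 ln(0.333333)
  = −0.75 × (-1.098613) = 0.823960 substitutions/site.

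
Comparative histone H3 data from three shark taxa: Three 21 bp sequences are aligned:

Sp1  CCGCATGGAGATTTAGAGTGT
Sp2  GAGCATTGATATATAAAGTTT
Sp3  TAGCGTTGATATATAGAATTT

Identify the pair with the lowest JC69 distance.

Sp1–Sp2: 7/21 differ, p = 0.333, d = 0.441.
Sp1–Sp3: 8/21 differ, p = 0.381, d = 0.532.
Sp2–Sp3: 4/21 differ, p = 0.190, d = 0.220.
The smallest distance is between Sp2 and Sp3.

Sp2 and Sp3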